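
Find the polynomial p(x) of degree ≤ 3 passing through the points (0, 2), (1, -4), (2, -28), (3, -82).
-2*x**3 - 3*x**2 - x + 2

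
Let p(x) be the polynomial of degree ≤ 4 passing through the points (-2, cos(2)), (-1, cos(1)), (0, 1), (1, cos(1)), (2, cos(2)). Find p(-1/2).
-cos(2)/64 + 5*cos(1)/16 + 45/64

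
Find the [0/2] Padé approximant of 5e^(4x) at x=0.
5/(8*x**2 - 4*x + 1)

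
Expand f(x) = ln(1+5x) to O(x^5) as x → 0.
5*x - 25*x**2/2 + 125*x**3/3 - 625*x**4/4 + O(x**5)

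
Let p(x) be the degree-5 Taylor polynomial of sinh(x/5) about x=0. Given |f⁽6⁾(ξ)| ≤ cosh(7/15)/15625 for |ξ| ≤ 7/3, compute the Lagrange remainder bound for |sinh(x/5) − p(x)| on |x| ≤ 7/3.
117649*cosh(7/15)/8201250000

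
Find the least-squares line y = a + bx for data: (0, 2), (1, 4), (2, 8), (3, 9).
a = 2, b = 5/2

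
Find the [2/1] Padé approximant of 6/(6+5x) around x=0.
1/(5*x/6 + 1)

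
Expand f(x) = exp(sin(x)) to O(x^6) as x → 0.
1 + x + x**2/2 - x**4/8 - x**5/15 + O(x**6)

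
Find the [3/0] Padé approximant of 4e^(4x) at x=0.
128*x**3/3 + 32*x**2 + 16*x + 4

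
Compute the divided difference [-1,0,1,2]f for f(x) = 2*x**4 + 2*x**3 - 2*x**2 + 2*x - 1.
6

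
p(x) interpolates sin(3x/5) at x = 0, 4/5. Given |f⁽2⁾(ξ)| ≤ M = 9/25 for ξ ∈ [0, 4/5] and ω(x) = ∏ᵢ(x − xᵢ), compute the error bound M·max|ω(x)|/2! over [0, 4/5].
18/625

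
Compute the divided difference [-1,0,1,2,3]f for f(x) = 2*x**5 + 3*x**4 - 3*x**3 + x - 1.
13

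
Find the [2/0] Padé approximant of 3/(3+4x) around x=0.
16*x**2/9 - 4*x/3 + 1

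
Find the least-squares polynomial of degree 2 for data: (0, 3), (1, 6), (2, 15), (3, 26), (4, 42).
14/5 + (9/5)x + (2)x²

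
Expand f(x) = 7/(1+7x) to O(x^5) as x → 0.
7 - 49*x + 343*x**2 - 2401*x**3 + 16807*x**4 + O(x**5)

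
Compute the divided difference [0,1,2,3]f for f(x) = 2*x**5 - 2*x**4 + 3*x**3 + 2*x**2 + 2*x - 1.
41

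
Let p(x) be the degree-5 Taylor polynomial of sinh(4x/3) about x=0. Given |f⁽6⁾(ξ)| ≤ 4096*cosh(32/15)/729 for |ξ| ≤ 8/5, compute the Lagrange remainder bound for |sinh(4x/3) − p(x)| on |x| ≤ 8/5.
67108864*cosh(32/15)/512578125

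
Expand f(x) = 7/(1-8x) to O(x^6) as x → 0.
7 + 56*x + 448*x**2 + 3584*x**3 + 28672*x**4 + 229376*x**5 + O(x**6)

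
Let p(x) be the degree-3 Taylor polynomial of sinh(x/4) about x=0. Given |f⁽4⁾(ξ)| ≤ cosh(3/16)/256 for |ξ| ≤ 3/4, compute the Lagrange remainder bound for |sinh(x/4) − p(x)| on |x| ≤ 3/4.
27*cosh(3/16)/524288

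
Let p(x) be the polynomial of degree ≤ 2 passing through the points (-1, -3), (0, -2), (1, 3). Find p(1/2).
0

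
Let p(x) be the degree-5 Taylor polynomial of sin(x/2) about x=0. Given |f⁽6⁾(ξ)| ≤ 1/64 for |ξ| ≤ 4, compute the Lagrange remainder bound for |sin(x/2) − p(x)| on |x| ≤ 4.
4/45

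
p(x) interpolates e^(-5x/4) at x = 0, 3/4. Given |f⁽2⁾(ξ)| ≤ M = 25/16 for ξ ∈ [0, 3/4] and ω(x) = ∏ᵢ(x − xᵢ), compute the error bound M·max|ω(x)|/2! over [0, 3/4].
225/2048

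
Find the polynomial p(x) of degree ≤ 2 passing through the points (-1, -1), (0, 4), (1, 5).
-2*x**2 + 3*x + 4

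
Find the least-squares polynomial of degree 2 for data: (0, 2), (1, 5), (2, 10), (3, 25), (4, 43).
81/35 + (-43/35)x + (20/7)x²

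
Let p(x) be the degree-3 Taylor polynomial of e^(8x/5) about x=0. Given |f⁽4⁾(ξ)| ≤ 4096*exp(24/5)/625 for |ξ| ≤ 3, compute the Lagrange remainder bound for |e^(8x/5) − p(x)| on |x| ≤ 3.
13824*exp(24/5)/625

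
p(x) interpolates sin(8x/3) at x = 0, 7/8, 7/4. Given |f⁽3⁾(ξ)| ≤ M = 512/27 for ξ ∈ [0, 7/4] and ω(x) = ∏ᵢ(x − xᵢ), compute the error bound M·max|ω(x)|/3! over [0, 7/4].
343*sqrt(3)/729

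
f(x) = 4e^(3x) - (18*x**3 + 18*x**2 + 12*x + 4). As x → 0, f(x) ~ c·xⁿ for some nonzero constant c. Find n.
4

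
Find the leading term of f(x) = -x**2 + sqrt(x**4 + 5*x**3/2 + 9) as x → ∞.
5*x/4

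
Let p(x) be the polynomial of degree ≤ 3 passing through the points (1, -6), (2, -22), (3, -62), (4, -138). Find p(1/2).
-13/4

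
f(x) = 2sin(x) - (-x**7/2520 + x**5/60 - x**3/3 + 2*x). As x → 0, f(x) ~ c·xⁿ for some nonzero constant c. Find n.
9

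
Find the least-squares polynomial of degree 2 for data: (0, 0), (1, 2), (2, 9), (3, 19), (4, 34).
-2/35 + (3/14)x + (29/14)x²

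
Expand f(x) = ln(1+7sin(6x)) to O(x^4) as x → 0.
42*x - 882*x**2 + 24444*x**3 + O(x**4)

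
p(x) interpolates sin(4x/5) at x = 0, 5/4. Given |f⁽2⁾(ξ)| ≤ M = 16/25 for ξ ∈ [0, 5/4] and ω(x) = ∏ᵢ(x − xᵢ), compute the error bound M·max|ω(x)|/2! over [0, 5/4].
1/8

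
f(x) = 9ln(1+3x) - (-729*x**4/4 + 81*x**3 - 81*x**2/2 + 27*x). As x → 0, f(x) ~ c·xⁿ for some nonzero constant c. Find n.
5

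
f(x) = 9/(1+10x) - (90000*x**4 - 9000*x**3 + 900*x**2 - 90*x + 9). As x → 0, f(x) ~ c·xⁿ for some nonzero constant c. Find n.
5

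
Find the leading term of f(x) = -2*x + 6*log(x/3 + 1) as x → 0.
-x**2/3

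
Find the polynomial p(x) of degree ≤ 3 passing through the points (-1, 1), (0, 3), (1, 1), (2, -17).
-2*x**3 - 2*x**2 + 2*x + 3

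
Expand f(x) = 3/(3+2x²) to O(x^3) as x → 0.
1 - 2*x**2/3 + O(x**3)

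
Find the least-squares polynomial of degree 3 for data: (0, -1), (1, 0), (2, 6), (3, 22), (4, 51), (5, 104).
-74/63 + (43/27)x + (-59/63)x² + (26/27)x³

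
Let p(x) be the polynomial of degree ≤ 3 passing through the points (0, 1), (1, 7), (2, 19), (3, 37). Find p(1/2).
13/4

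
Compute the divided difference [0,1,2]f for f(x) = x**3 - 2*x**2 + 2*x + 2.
1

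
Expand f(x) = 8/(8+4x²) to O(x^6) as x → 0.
1 - x**2/2 + x**4/4 + O(x**6)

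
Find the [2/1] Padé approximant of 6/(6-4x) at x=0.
1/(1 - 2*x/3)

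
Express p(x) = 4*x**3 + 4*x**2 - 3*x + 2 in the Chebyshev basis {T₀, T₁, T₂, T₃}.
(4)T₀ + (2)T₂ + T₃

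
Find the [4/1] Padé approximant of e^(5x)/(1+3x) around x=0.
(310625*x**4/12696 + 20875*x**3/1587 + 10725*x**2/1058 + 2020*x/529 + 1)/(962*x/529 + 1)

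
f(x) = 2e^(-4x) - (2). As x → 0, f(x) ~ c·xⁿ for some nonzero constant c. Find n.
1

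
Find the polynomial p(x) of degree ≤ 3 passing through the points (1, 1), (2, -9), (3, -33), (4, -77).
-x**3 - x**2 + 3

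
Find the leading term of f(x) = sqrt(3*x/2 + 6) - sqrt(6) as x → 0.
sqrt(6)*x/8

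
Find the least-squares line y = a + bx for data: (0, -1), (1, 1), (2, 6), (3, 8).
a = -13/10, b = 16/5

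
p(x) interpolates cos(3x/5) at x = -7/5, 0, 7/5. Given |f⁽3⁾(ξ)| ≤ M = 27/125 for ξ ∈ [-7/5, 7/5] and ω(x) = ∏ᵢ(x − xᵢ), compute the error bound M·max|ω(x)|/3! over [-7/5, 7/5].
343*sqrt(3)/15625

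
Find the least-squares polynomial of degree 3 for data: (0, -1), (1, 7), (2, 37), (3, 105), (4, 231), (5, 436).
-25/21 + (643/126)x + (41/84)x² + (115/36)x³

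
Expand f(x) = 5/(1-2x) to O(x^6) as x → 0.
5 + 10*x + 20*x**2 + 40*x**3 + 80*x**4 + 160*x**5 + O(x**6)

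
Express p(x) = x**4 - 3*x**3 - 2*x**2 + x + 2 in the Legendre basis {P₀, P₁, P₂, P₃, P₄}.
(23/15)P₀ + (-4/5)P₁ + (-16/21)P₂ + (-6/5)P₃ + (8/35)P₄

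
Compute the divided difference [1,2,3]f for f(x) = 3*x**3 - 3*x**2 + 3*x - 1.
15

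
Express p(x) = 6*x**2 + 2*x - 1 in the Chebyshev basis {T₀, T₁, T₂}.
(2)T₀ + (2)T₁ + (3)T₂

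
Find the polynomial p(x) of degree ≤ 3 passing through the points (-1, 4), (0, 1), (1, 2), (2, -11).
-3*x**3 + 2*x**2 + 2*x + 1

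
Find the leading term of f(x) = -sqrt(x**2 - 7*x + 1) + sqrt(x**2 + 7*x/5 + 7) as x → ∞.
21/5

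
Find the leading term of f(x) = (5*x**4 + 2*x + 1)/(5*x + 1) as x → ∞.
x**3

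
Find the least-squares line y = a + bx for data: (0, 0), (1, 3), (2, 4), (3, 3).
a = 1, b = 1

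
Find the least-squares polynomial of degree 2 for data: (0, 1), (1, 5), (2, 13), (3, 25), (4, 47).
53/35 + (-8/35)x + (20/7)x²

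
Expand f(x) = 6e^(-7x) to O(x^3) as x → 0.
6 - 42*x + 147*x**2 + O(x**3)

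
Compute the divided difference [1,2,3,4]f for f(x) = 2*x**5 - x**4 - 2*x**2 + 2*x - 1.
120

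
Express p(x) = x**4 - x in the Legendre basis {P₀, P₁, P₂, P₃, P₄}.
(1/5)P₀ - P₁ + (4/7)P₂ + (8/35)P₄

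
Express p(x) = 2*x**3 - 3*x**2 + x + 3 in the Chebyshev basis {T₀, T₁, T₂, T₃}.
(3/2)T₀ + (5/2)T₁ + (-3/2)T₂ + (1/2)T₃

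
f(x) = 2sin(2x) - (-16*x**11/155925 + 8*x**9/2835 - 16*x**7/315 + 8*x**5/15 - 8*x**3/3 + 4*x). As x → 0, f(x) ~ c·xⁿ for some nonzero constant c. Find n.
13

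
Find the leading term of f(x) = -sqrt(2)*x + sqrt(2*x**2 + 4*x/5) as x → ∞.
sqrt(2)/5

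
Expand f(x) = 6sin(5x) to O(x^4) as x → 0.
30*x - 125*x**3 + O(x**4)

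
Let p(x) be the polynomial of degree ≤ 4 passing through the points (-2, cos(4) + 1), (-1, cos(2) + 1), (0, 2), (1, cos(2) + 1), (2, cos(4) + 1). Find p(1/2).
5*cos(2)/16 - cos(4)/64 + 109/64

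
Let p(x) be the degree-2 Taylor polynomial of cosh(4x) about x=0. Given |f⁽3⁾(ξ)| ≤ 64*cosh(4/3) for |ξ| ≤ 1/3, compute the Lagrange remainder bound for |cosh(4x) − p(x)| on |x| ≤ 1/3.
32*cosh(4/3)/81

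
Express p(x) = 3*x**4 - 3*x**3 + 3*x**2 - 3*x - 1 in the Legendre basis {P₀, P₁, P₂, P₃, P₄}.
(3/5)P₀ + (-24/5)P₁ + (26/7)P₂ + (-6/5)P₃ + (24/35)P₄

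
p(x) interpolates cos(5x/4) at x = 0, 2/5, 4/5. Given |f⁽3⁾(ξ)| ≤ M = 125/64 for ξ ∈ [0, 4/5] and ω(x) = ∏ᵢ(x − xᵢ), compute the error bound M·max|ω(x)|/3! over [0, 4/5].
sqrt(3)/216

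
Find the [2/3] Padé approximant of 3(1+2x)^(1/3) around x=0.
(14*x**2/3 + 8*x + 3)/(-4*x**3/81 + 2*x**2/3 + 2*x + 1)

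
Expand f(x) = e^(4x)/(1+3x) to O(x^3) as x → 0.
1 + x + 5*x**2 + O(x**3)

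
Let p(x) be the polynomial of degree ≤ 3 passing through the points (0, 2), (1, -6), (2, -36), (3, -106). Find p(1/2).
-3/8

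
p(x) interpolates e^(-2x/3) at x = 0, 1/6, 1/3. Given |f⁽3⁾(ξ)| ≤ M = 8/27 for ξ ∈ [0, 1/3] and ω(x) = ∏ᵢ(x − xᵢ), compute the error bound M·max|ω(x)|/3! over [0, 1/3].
sqrt(3)/19683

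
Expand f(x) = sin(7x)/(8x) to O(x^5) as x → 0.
7/8 - 343*x**2/48 + 16807*x**4/960 + O(x**5)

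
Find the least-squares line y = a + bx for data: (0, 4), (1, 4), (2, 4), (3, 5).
a = 19/5, b = 3/10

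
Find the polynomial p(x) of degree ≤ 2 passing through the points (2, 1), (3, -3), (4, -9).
-x**2 + x + 3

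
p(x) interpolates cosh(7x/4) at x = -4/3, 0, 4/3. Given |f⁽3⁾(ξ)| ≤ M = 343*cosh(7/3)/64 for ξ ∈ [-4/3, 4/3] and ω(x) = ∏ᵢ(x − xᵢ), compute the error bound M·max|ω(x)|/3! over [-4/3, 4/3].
343*sqrt(3)*cosh(7/3)/729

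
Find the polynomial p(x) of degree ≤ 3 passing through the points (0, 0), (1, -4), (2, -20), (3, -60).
-2*x**3 - 2*x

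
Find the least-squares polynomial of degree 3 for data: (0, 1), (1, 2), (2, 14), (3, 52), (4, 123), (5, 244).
1 + (-15/14)x + (-1/14)x² + (2)x³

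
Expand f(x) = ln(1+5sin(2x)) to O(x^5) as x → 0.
10*x - 50*x**2 + 980*x**3/3 - 7300*x**4/3 + O(x**5)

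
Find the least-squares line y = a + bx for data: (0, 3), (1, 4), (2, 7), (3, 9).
a = 13/5, b = 21/10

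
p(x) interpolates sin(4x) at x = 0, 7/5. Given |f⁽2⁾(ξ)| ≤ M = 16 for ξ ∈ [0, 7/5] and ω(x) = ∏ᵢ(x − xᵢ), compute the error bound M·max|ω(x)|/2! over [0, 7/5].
98/25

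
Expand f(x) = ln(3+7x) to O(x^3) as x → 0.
log(3) + 7*x/3 - 49*x**2/18 + O(x**3)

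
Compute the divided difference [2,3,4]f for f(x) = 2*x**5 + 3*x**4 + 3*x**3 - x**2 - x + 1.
761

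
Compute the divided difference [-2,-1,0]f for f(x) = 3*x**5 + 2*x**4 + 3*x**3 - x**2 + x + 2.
-41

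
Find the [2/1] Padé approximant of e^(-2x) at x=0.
(2*x**2/3 - 4*x/3 + 1)/(2*x/3 + 1)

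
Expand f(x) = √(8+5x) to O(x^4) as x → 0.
2*sqrt(2) + 5*sqrt(2)*x/8 - 25*sqrt(2)*x**2/256 + 125*sqrt(2)*x**3/4096 + O(x**4)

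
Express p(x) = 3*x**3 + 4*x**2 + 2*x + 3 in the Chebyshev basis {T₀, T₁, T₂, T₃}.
(5)T₀ + (17/4)T₁ + (2)T₂ + (3/4)T₃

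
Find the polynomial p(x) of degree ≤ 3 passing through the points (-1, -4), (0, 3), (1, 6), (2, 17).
2*x**3 - 2*x**2 + 3*x + 3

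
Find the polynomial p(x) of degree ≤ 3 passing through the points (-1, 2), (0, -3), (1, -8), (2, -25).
-2*x**3 - 3*x - 3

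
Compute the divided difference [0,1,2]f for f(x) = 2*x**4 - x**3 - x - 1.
11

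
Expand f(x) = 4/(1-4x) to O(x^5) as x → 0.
4 + 16*x + 64*x**2 + 256*x**3 + 1024*x**4 + O(x**5)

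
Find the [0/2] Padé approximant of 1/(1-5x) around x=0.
1/(1 - 5*x)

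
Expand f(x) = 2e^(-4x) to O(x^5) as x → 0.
2 - 8*x + 16*x**2 - 64*x**3/3 + 64*x**4/3 + O(x**5)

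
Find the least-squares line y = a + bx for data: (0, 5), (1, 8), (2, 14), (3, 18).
a = 9/2, b = 9/2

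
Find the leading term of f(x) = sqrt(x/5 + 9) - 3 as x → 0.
x/30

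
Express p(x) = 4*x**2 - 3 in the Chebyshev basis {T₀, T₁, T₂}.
-T₀ + (2)T₂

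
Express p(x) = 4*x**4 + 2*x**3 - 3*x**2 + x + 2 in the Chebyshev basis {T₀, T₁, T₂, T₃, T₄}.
(2)T₀ + (5/2)T₁ + (1/2)T₂ + (1/2)T₃ + (1/2)T₄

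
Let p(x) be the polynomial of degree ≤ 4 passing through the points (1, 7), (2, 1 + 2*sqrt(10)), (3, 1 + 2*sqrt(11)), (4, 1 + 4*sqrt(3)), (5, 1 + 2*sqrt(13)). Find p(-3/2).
-2145*sqrt(10)/16 - 1365*sqrt(3)/8 + 1155*sqrt(13)/64 + 9073/64 + 5005*sqrt(11)/32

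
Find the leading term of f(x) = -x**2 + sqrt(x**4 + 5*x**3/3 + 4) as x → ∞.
5*x/6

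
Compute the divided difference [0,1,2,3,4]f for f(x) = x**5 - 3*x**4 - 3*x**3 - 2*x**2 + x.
7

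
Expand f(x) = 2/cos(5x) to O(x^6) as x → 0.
2 + 25*x**2 + 3125*x**4/12 + O(x**6)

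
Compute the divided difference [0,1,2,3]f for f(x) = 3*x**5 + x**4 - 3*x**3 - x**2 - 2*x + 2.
78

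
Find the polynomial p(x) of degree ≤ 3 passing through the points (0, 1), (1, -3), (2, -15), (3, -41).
-x**3 - x**2 - 2*x + 1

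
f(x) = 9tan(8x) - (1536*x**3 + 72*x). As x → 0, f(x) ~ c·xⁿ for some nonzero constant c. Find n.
5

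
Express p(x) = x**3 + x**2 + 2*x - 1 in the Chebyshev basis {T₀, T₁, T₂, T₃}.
(-1/2)T₀ + (11/4)T₁ + (1/2)T₂ + (1/4)T₃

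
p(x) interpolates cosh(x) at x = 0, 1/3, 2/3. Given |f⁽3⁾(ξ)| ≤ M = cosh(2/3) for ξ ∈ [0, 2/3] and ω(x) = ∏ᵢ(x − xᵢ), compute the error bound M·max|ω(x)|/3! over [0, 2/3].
sqrt(3)*cosh(2/3)/729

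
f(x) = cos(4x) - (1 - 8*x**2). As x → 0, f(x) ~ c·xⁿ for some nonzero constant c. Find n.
4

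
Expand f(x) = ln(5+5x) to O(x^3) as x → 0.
log(5) + x - x**2/2 + O(x**3)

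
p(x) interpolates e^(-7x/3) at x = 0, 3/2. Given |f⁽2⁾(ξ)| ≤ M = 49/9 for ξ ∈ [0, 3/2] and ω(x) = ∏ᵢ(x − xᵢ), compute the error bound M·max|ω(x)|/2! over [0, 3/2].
49/32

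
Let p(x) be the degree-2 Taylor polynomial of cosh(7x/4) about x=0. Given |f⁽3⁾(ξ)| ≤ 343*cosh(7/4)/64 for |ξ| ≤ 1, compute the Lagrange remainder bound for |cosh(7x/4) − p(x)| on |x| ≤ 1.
343*cosh(7/4)/384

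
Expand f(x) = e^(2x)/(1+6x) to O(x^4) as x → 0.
1 - 4*x + 26*x**2 - 464*x**3/3 + O(x**4)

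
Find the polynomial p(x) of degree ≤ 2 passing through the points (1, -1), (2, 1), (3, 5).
x**2 - x - 1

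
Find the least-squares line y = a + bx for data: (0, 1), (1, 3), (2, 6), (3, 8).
a = 9/10, b = 12/5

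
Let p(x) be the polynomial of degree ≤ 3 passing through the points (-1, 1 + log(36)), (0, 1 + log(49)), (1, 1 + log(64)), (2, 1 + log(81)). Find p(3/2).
1 + log(96*2**(3/4)*21**(3/8)/7)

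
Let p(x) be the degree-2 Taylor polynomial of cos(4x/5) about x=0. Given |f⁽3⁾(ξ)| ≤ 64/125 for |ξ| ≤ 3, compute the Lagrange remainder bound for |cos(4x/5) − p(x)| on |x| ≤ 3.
288/125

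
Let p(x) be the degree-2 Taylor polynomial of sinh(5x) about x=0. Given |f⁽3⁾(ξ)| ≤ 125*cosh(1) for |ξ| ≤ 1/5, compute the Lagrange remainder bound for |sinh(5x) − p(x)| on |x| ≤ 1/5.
cosh(1)/6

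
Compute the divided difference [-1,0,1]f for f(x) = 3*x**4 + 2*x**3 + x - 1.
3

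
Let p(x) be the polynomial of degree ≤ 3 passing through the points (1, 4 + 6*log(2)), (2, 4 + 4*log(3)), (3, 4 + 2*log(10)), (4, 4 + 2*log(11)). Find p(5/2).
4 + log(45*11**(7/8)*2**(3/4)*3**(1/4)*5**(1/8)/11)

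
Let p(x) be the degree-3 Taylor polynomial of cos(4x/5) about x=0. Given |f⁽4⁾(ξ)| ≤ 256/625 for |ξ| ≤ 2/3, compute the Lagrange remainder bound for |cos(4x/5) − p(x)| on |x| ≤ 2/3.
512/151875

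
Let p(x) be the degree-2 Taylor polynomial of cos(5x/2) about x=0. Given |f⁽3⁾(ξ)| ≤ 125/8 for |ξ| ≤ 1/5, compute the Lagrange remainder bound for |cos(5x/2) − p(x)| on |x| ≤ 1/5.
1/48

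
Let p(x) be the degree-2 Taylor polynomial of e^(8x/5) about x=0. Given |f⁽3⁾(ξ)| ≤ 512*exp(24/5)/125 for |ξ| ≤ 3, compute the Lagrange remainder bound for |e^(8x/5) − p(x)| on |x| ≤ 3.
2304*exp(24/5)/125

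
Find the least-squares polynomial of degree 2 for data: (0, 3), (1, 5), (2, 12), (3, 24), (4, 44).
114/35 + (-113/70)x + (41/14)x²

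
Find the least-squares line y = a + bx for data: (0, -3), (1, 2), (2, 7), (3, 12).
a = -3, b = 5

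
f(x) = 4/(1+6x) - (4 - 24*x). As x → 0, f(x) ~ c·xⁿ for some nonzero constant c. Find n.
2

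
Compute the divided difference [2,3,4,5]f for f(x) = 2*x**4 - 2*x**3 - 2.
26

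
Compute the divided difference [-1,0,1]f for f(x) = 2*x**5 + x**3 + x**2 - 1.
1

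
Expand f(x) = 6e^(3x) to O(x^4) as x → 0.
6 + 18*x + 27*x**2 + 27*x**3 + O(x**4)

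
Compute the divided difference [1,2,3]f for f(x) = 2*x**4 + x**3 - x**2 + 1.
55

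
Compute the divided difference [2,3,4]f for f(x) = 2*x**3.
18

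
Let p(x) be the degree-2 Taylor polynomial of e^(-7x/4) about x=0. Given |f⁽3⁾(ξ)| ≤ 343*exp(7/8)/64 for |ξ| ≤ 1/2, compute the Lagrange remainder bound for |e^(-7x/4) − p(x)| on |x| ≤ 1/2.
343*exp(7/8)/3072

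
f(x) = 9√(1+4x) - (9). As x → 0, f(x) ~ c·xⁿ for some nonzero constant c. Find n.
1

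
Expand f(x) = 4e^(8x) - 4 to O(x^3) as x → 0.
32*x + 128*x**2 + O(x**3)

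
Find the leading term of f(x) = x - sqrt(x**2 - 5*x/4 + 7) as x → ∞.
5/8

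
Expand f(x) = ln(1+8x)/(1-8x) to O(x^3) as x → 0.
8*x + 32*x**2 + O(x**3)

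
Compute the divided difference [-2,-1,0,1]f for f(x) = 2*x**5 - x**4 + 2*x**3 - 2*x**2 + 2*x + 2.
14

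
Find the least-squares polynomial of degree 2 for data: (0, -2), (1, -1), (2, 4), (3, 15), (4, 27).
-11/5 + (-3/5)x + (2)x²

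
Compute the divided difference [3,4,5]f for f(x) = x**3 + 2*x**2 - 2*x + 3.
14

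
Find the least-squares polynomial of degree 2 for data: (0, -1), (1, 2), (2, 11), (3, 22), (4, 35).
-51/35 + (102/35)x + (11/7)x²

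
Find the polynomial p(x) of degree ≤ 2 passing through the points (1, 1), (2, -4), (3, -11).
-x**2 - 2*x + 4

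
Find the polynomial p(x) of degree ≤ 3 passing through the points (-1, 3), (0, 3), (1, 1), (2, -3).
-x**2 - x + 3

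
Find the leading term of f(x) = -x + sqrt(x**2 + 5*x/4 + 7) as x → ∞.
5/8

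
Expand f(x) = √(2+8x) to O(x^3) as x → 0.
sqrt(2) + 2*sqrt(2)*x - 2*sqrt(2)*x**2 + O(x**3)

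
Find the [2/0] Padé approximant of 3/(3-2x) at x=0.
4*x**2/9 + 2*x/3 + 1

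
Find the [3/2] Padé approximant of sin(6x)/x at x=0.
(6 - 126*x**2/5)/(9*x**2/5 + 1)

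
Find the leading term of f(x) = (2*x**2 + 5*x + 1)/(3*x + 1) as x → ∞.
2*x/3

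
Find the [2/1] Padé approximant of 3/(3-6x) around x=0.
1/(1 - 2*x)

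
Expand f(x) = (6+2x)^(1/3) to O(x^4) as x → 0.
6**(1/3) + 6**(1/3)*x/9 - 6**(1/3)*x**2/81 + 5*6**(1/3)*x**3/2187 + O(x**4)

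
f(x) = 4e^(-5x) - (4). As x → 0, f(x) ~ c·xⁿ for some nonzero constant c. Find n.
1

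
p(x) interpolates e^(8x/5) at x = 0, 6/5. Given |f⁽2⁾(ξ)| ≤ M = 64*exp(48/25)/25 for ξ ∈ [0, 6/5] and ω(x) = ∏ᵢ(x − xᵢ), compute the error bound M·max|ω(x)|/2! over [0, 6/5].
288*exp(48/25)/625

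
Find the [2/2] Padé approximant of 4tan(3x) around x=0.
12*x/(1 - 3*x**2)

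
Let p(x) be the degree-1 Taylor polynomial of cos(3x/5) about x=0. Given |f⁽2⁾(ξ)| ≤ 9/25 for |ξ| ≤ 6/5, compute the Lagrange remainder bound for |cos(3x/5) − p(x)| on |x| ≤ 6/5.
162/625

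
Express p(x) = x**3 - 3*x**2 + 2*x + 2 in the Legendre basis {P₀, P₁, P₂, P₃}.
P₀ + (13/5)P₁ + (-2)P₂ + (2/5)P₃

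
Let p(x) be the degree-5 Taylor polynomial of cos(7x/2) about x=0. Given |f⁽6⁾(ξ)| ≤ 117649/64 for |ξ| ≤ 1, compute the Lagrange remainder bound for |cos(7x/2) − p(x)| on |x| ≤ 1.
117649/46080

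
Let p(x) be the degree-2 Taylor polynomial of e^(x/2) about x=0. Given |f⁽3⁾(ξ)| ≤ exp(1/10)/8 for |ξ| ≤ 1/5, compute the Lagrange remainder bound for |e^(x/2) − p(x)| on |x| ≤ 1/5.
exp(1/10)/6000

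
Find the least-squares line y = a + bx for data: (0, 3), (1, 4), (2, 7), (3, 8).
a = 14/5, b = 9/5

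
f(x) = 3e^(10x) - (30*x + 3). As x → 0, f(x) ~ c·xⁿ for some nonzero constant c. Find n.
2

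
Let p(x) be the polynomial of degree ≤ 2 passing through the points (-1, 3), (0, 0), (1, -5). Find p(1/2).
-9/4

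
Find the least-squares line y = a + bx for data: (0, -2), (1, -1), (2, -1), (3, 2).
a = -23/10, b = 6/5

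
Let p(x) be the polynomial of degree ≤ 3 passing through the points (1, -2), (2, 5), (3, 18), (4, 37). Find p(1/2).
-13/4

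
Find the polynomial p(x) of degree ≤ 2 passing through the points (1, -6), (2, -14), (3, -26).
-2*x**2 - 2*x - 2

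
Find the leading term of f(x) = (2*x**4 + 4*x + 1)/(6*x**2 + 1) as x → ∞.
x**2/3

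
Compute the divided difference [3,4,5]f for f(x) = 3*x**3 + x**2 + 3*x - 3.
37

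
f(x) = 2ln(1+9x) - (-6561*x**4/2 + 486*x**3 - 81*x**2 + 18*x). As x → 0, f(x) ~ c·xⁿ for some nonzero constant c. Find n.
5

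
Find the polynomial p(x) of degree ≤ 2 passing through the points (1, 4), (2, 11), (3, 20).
x**2 + 4*x - 1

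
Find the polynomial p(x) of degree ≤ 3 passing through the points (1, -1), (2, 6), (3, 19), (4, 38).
3*x**2 - 2*x - 2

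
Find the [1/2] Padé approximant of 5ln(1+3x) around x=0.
15*x/(-3*x**2/4 + 3*x/2 + 1)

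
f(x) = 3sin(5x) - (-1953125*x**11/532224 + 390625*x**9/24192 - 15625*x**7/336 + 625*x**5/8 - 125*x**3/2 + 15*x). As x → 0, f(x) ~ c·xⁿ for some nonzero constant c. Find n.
13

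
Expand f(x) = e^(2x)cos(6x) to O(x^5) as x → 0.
1 + 2*x - 16*x**2 - 104*x**3/3 + 56*x**4/3 + O(x**5)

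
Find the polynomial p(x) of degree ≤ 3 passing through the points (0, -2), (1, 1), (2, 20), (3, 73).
3*x**3 - x**2 + x - 2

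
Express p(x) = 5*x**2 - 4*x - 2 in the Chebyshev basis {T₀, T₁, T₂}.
(1/2)T₀ + (-4)T₁ + (5/2)T₂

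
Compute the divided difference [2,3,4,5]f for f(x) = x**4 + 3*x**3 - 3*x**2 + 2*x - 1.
17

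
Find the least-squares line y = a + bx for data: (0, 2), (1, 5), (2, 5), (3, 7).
a = 5/2, b = 3/2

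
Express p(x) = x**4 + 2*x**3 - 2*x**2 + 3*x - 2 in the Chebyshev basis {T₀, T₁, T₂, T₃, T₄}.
(-21/8)T₀ + (9/2)T₁ + (-1/2)T₂ + (1/2)T₃ + (1/8)T₄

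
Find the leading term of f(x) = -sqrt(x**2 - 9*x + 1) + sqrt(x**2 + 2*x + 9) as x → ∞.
11/2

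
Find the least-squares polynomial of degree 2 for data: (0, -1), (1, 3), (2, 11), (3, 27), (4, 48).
-4/5 + (1/5)x + (3)x²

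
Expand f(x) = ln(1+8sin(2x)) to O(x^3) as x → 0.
16*x - 128*x**2 + O(x**3)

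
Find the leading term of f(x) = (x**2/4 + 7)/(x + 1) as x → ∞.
x/4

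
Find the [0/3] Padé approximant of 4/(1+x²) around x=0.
4/(x**2 + 1)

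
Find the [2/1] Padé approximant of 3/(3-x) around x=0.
1/(1 - x/3)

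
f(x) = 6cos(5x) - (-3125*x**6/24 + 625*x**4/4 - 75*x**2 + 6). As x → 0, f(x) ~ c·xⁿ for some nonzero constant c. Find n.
8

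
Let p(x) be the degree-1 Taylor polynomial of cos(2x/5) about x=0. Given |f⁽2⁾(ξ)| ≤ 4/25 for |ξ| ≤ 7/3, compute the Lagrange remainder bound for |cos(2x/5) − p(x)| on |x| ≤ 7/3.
98/225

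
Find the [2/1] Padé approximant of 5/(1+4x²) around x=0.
5 - 20*x**2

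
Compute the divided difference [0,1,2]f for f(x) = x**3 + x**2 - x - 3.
4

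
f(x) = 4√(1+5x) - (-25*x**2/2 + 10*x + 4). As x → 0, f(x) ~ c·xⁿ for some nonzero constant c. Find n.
3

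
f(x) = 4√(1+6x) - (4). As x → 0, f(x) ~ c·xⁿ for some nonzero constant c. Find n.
1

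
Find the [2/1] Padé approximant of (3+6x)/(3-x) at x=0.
(2*x + 1)/(1 - x/3)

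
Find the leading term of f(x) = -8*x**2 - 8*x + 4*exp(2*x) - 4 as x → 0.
16*x**3/3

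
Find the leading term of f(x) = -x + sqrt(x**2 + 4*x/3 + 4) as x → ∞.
2/3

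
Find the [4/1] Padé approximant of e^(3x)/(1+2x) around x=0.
(5049*x**4/1400 + 117*x**3/35 + 1413*x**2/350 + 444*x/175 + 1)/(269*x/175 + 1)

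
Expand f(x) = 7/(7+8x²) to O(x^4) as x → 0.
1 - 8*x**2/7 + O(x**4)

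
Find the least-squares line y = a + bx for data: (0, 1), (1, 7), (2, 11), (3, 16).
a = 7/5, b = 49/10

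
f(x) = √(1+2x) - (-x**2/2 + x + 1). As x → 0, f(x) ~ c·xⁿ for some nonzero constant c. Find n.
3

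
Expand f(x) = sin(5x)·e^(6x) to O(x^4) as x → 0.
5*x + 30*x**2 + 415*x**3/6 + O(x**4)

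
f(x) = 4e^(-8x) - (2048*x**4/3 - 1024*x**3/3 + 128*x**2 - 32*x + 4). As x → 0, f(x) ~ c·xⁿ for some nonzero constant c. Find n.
5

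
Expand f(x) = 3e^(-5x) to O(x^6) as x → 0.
3 - 15*x + 75*x**2/2 - 125*x**3/2 + 625*x**4/8 - 625*x**5/8 + O(x**6)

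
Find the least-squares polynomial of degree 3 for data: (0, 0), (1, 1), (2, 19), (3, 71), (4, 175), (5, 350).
-1/14 + (-25/28)x + (-23/28)x² + (3)x³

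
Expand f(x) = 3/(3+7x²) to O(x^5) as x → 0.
1 - 7*x**2/3 + 49*x**4/9 + O(x**5)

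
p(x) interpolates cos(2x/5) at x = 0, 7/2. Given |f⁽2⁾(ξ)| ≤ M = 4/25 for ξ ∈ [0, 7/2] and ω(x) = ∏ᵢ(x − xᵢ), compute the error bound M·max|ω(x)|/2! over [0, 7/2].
49/200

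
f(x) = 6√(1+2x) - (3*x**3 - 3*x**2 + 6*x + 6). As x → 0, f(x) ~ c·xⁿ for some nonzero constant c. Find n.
4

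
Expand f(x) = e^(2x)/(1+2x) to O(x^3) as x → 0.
1 + 2*x**2 + O(x**3)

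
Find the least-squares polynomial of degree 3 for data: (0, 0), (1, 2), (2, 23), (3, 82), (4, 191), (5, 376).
-1/6 + (-29/36)x + (1/3)x² + (107/36)x³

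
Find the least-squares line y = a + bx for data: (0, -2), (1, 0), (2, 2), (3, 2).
a = -8/5, b = 7/5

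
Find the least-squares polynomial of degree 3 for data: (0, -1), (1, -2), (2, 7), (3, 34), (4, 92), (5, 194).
-151/126 + (-215/756)x + (-229/126)x² + (209/108)x³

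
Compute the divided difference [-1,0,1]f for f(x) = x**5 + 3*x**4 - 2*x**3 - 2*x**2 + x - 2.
1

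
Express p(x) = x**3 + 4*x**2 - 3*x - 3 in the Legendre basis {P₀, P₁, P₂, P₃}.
(-5/3)P₀ + (-12/5)P₁ + (8/3)P₂ + (2/5)P₃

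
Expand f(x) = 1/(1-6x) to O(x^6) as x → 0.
1 + 6*x + 36*x**2 + 216*x**3 + 1296*x**4 + 7776*x**5 + O(x**6)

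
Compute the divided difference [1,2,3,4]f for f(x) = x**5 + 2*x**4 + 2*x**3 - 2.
87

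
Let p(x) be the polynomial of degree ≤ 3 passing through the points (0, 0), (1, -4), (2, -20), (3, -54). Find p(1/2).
-7/8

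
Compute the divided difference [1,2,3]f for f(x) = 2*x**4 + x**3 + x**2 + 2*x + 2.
57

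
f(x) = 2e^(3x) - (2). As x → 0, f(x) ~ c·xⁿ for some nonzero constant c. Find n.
1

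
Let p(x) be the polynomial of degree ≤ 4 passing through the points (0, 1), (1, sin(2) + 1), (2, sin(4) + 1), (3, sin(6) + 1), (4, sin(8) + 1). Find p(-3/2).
-693*sin(2)/32 + 1485*sin(4)/64 + 1 + 315*sin(8)/128 - 385*sin(6)/32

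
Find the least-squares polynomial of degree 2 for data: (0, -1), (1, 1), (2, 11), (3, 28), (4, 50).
-9/7 + (-37/70)x + (47/14)x²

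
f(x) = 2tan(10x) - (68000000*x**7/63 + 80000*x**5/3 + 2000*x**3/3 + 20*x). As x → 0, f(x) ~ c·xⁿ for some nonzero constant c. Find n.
9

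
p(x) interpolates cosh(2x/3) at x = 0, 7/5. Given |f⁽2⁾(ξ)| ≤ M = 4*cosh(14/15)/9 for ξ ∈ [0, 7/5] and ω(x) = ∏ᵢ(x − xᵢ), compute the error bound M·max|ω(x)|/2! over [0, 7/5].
49*cosh(14/15)/450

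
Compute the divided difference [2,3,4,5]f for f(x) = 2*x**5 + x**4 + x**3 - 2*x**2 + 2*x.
265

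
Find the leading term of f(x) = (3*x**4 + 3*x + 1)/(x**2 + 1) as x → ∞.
3*x**2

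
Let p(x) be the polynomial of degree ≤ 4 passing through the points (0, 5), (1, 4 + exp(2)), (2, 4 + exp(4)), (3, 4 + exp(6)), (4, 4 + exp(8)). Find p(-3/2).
-385*exp(6)/32 - 693*exp(2)/32 + 1667/128 + 1485*exp(4)/64 + 315*exp(8)/128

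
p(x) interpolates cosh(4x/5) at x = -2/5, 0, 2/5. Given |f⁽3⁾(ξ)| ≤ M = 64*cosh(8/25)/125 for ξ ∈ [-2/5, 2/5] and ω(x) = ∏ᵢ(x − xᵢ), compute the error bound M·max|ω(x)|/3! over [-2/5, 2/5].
512*sqrt(3)*cosh(8/25)/421875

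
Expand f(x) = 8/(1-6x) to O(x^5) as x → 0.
8 + 48*x + 288*x**2 + 1728*x**3 + 10368*x**4 + O(x**5)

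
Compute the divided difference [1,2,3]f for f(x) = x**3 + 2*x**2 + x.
8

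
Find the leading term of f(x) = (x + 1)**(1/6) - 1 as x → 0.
x/6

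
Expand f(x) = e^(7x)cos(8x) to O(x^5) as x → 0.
1 + 7*x - 15*x**2/2 - 1001*x**3/6 - 12319*x**4/24 + O(x**5)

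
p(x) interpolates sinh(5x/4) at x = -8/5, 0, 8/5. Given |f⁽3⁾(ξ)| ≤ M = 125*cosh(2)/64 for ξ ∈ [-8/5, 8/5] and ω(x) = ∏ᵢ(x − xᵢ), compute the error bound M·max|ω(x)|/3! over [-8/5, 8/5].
8*sqrt(3)*cosh(2)/27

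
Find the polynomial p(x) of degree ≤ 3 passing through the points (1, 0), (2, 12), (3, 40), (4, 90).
x**3 + 2*x**2 - x - 2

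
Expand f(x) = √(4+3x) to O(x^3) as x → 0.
2 + 3*x/4 - 9*x**2/64 + O(x**3)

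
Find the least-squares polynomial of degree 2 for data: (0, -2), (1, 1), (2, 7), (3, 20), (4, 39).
-57/35 + (-73/70)x + (39/14)x²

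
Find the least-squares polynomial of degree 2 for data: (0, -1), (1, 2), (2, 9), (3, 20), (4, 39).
-23/35 + (-17/35)x + (18/7)x²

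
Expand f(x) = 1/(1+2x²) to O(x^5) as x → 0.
1 - 2*x**2 + 4*x**4 + O(x**5)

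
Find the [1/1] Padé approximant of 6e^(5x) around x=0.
(15*x + 6)/(1 - 5*x/2)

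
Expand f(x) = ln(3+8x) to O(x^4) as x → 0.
log(3) + 8*x/3 - 32*x**2/9 + 512*x**3/81 + O(x**4)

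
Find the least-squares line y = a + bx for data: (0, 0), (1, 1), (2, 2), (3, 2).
a = 1/5, b = 7/10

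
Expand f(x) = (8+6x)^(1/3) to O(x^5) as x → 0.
2 + x/2 - x**2/8 + 5*x**3/96 - 5*x**4/192 + O(x**5)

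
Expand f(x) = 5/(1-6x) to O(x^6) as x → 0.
5 + 30*x + 180*x**2 + 1080*x**3 + 6480*x**4 + 38880*x**5 + O(x**6)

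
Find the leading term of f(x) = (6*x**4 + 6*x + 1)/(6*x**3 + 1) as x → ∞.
x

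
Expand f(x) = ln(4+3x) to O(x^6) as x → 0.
log(4) + 3*x/4 - 9*x**2/32 + 9*x**3/64 - 81*x**4/1024 + 243*x**5/5120 + O(x**6)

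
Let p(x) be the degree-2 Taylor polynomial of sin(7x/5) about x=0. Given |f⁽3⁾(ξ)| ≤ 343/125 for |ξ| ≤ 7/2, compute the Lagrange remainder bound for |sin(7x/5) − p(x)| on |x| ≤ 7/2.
117649/6000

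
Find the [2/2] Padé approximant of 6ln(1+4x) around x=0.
24*x*(2*x + 1)/(8*x**2/3 + 4*x + 1)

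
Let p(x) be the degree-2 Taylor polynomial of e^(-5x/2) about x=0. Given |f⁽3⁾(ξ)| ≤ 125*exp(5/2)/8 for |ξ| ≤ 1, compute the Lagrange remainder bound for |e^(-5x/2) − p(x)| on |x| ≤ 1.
125*exp(5/2)/48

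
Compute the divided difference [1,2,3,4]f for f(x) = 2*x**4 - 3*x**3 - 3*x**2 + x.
17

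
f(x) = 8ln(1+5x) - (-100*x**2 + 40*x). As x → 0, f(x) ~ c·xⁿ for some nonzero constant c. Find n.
3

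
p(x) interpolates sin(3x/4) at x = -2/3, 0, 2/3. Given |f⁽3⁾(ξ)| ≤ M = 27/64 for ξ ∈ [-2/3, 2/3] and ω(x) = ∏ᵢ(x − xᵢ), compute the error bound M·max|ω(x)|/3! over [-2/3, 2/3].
sqrt(3)/216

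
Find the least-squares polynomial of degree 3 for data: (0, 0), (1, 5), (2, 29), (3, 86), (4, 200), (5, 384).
-1/21 + (331/126)x + (-25/84)x² + (109/36)x³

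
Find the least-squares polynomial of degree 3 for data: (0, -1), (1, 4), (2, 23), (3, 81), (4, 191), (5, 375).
-17/21 + (251/126)x + (-89/84)x² + (113/36)x³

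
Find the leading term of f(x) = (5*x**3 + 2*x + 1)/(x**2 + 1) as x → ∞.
5*x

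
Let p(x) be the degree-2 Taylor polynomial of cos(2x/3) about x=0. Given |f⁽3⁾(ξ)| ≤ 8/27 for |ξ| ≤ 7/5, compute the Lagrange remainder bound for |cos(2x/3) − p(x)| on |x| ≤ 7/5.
1372/10125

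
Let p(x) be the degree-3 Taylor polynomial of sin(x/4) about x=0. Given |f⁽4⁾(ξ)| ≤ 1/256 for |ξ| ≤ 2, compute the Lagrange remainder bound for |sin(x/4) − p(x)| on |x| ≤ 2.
1/384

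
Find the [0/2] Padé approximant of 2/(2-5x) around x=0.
1/(1 - 5*x/2)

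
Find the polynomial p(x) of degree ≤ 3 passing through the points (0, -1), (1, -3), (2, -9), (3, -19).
-2*x**2 - 1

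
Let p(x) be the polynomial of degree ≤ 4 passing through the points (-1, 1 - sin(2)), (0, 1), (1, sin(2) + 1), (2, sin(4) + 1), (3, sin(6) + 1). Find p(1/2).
3*sin(6)/128 - 5*sin(4)/32 + 95*sin(2)/128 + 1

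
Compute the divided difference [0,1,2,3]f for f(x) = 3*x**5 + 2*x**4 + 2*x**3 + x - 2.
89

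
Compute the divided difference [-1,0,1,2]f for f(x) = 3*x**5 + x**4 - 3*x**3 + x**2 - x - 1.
14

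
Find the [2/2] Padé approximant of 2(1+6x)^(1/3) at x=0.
(56*x**2/3 + 14*x + 2)/(10*x**2/3 + 5*x + 1)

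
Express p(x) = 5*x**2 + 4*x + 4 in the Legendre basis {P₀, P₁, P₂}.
(17/3)P₀ + (4)P₁ + (10/3)P₂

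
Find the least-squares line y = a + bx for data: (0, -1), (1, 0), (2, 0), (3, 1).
a = -9/10, b = 3/5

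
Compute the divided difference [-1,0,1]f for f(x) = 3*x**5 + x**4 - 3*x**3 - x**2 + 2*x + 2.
0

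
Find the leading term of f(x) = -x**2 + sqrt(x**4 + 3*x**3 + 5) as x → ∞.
3*x/2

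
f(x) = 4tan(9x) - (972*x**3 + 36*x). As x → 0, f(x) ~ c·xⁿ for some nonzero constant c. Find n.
5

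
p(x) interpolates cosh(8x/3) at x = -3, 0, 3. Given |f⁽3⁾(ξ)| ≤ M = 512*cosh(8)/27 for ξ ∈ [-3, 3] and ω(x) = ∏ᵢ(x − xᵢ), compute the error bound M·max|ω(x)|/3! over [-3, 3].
512*sqrt(3)*cosh(8)/27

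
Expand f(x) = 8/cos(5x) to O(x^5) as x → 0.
8 + 100*x**2 + 3125*x**4/3 + O(x**5)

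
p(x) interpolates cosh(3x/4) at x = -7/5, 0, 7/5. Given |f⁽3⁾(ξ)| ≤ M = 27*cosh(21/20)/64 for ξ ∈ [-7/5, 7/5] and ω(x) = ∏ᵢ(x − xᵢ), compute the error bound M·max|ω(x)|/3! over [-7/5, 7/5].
343*sqrt(3)*cosh(21/20)/8000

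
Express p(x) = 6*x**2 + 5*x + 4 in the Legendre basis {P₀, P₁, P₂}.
(6)P₀ + (5)P₁ + (4)P₂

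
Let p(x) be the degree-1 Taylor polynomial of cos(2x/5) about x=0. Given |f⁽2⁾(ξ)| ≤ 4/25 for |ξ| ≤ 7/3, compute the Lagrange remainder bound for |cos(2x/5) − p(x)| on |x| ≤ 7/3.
98/225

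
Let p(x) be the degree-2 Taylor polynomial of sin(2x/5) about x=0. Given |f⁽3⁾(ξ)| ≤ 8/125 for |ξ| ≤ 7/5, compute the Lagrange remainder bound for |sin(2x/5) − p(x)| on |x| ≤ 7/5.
1372/46875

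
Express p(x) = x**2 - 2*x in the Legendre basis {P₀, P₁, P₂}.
(1/3)P₀ + (-2)P₁ + (2/3)P₂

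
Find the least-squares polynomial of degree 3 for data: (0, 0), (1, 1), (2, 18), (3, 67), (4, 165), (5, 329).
-5/126 + (-799/756)x + (-71/126)x² + (301/108)x³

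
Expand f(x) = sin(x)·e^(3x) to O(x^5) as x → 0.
x + 3*x**2 + 13*x**3/3 + 4*x**4 + O(x**5)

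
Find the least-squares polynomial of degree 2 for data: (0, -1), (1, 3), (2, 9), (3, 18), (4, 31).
-4/5 + (19/10)x + (3/2)x²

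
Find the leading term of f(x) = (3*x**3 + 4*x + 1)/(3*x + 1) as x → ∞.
x**2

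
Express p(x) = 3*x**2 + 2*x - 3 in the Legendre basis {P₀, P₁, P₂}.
(-2)P₀ + (2)P₁ + (2)P₂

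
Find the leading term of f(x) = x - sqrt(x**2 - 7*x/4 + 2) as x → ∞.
7/8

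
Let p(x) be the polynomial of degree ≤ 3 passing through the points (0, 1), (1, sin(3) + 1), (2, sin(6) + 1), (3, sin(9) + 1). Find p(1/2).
sin(9)/16 - 5*sin(6)/16 + 15*sin(3)/16 + 1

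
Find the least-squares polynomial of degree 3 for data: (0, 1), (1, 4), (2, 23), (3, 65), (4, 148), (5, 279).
115/126 + (305/756)x + (41/36)x² + (107/54)x³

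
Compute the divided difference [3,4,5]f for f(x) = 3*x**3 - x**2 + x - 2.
35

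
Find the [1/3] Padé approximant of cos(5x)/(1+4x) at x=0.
(1 - 125*x/48)/(1675*x**3/96 + 25*x**2/12 + 67*x/48 + 1)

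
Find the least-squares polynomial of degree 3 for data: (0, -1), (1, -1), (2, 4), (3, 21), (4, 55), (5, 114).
-64/63 + (-149/378)x + (-163/252)x² + (115/108)x³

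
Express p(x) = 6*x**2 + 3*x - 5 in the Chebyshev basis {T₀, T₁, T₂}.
(-2)T₀ + (3)T₁ + (3)T₂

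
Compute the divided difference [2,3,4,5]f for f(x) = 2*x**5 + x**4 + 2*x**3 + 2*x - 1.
266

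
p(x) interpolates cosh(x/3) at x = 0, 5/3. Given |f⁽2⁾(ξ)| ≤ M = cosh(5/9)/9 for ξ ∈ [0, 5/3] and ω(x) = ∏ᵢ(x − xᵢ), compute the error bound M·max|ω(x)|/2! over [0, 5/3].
25*cosh(5/9)/648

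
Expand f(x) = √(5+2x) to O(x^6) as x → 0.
sqrt(5) + sqrt(5)*x/5 - sqrt(5)*x**2/50 + sqrt(5)*x**3/250 - sqrt(5)*x**4/1000 + 7*sqrt(5)*x**5/25000 + O(x**6)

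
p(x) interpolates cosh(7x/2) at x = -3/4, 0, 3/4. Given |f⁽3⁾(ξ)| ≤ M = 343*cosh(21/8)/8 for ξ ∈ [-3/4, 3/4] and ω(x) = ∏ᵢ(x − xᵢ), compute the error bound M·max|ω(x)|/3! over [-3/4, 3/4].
343*sqrt(3)*cosh(21/8)/512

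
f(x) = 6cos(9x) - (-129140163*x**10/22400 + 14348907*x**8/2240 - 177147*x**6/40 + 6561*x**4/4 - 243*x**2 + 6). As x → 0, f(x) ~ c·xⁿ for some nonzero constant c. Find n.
12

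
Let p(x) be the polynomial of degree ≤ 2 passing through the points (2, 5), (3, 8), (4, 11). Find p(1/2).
1/2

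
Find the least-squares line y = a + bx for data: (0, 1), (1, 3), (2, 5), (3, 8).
a = 4/5, b = 23/10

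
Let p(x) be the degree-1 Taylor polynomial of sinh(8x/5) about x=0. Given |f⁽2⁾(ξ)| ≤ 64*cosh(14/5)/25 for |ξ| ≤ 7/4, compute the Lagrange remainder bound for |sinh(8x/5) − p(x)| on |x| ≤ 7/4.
98*cosh(14/5)/25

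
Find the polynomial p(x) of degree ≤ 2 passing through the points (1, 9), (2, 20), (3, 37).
3*x**2 + 2*x + 4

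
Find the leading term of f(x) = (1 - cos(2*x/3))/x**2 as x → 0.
2/9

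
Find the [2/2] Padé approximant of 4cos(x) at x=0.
(4 - 5*x**2/3)/(x**2/12 + 1)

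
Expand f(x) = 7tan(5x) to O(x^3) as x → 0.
35*x + O(x**3)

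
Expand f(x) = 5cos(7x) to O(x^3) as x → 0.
5 - 245*x**2/2 + O(x**3)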